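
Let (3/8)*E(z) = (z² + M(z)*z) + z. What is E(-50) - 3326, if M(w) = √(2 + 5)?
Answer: 9622/3 - 400*√7/3 ≈ 2854.6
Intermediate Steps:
M(w) = √7
E(z) = 8*z/3 + 8*z²/3 + 8*z*√7/3 (E(z) = 8*((z² + √7*z) + z)/3 = 8*((z² + z*√7) + z)/3 = 8*(z + z² + z*√7)/3 = 8*z/3 + 8*z²/3 + 8*z*√7/3)
E(-50) - 3326 = (8/3)*(-50)*(1 - 50 + √7) - 3326 = (8/3)*(-50)*(-49 + √7) - 3326 = (19600/3 - 400*√7/3) - 3326 = 9622/3 - 400*√7/3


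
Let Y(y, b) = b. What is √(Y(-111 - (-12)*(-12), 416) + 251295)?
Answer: √251711 ≈ 501.71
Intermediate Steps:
√(Y(-111 - (-12)*(-12), 416) + 251295) = √(416 + 251295) = √251711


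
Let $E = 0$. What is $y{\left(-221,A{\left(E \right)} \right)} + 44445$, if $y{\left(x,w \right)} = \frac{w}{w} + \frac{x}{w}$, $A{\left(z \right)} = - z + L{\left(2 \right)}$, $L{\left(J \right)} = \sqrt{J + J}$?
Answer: $\frac{88671}{2} \approx 44336.0$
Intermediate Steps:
$L{\left(J \right)} = \sqrt{2} \sqrt{J}$ ($L{\left(J \right)} = \sqrt{2 J} = \sqrt{2} \sqrt{J}$)
$A{\left(z \right)} = 2 - z$ ($A{\left(z \right)} = - z + \sqrt{2} \sqrt{2} = - z + 2 = 2 - z$)
$y{\left(x,w \right)} = 1 + \frac{x}{w}$
$y{\left(-221,A{\left(E \right)} \right)} + 44445 = \frac{\left(2 - 0\right) - 221}{2 - 0} + 44445 = \frac{\left(2 + 0\right) - 221}{2 + 0} + 44445 = \frac{2 - 221}{2} + 44445 = \frac{1}{2} \left(-219\right) + 44445 = - \frac{219}{2} + 44445 = \frac{88671}{2}$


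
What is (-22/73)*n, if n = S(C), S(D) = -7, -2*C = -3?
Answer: 154/73 ≈ 2.1096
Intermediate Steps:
C = 3/2 (C = -1/2*(-3) = 3/2 ≈ 1.5000)
n = -7
(-22/73)*n = -22/73*(-7) = 154/73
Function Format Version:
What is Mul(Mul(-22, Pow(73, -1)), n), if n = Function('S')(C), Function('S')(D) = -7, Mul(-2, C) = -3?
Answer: Rational(154, 73) ≈ 2.1096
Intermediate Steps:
C = Rational(3, 2) (C = Mul(Rational(-1, 2), -3) = Rational(3, 2) ≈ 1.5000)
n = -7
Mul(Mul(-22, Pow(73, -1)), n) = Mul(Mul(-22, Pow(73, -1)), -7) = Mul(Mul(-22, Rational(1, 73)), -7) = Mul(Rational(-22, 73), -7) = Rational(154, 73)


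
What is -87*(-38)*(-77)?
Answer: -254562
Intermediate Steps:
-87*(-38)*(-77) = 3306*(-77) = -254562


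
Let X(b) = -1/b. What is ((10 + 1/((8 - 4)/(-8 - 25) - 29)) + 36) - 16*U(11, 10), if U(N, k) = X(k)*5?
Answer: 51861/961 ≈ 53.966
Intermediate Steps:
U(N, k) = -5/k (U(N, k) = -1/k*5 = -5/k)
((10 + 1/((8 - 4)/(-8 - 25) - 29)) + 36) - 16*U(11, 10) = ((10 + 1/((8 - 4)/(-8 - 25) - 29)) + 36) - (-80)/10 = ((10 + 1/(4/(-33) - 29)) + 36) - (-80)/10 = ((10 + 1/(4*(-1/33) - 29)) + 36) - 16*(-½) = ((10 + 1/(-4/33 - 29)) + 36) + 8 = ((10 + 1/(-961/33)) + 36) + 8 = ((10 - 33/961) + 36) + 8 = (9577/961 + 36) + 8 = 44173/961 + 8 = 51861/961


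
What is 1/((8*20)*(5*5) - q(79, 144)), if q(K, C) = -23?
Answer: 1/4023 ≈ 0.00024857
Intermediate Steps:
1/((8*20)*(5*5) - q(79, 144)) = 1/((8*20)*(5*5) - 1*(-23)) = 1/(160*25 + 23) = 1/(4000 + 23) = 1/4023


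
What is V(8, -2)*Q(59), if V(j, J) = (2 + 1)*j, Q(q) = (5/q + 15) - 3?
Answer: 17112/59 ≈ 290.03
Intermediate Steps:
Q(q) = 12 + 5/q (Q(q) = (15 + 5/q) - 3 = 12 + 5/q)
V(j, J) = 3*j
V(8, -2)*Q(59) = (3*8)*(12 + 5/59) = 24*(12 + 5*(1/59)) = 24*(12 + 5/59) = 24*(713/59) = 17112/59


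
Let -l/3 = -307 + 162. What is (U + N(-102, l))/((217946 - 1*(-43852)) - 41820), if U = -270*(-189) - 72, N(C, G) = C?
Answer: 8476/36663 ≈ 0.23119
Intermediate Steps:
l = 435 (l = -3*(-307 + 162) = -3*(-145) = 435)
U = 50958 (U = 51030 - 72 = 50958)
(U + N(-102, l))/((217946 - 1*(-43852)) - 41820) = (50958 - 102)/((217946 - 1*(-43852)) - 41820) = 50856/((217946 + 43852) - 41820) = 50856/(261798 - 41820) = 50856/219978 = 50856*(1/219978) = 8476/36663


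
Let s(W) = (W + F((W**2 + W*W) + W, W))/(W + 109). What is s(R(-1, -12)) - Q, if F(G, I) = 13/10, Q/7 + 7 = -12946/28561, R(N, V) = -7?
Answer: 506095081/9710740 ≈ 52.117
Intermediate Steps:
Q = -1490111/28561 (Q = -49 + 7*(-12946/28561) = -49 - 90622/28561 = -1490111/28561 ≈ -52.173)
F(G, I) = 13/10 (F(G, I) = 13*(1/10) = 13/10)
s(W) = (13/10 + W)/(109 + W) (s(W) = (W + 13/10)/(W + 109) = (13/10 + W)/(109 + W))
s(R(-1, -12)) - Q = (13/10 - 7)/(109 - 7) - 1*(-1490111/28561) = -57/10/102 + 1490111/28561 = (1/102)*(-57/10) + 1490111/28561 = -19/340 + 1490111/28561 = 506095081/9710740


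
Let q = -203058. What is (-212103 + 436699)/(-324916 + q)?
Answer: -112298/263987 ≈ -0.42539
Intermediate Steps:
(-212103 + 436699)/(-324916 + q) = (-212103 + 436699)/(-324916 - 203058) = 224596/(-527974) = 224596*(-1/527974) = -112298/263987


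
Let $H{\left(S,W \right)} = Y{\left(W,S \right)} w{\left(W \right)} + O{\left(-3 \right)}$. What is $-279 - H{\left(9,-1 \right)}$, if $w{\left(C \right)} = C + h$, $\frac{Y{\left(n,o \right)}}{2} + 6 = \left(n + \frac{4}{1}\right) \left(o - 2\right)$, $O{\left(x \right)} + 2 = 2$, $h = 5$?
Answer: $-399$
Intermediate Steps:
$O{\left(x \right)} = 0$ ($O{\left(x \right)} = -2 + 2 = 0$)
$Y{\left(n,o \right)} = -12 + 2 \left(-2 + o\right) \left(4 + n\right)$ ($Y{\left(n,o \right)} = -12 + 2 \left(n + \frac{4}{1}\right) \left(o - 2\right) = -12 + 2 \left(n + 4 \cdot 1\right) \left(-2 + o\right) = -12 + 2 \left(n + 4\right) \left(-2 + o\right) = -12 + 2 \left(4 + n\right) \left(-2 + o\right) = -12 + 2 \left(-2 + o\right) \left(4 + n\right)$)
$w{\left(C \right)} = 5 + C$ ($w{\left(C \right)} = C + 5 = 5 + C$)
$H{\left(S,W \right)} = \left(5 + W\right) \left(-28 - 4 W + 8 S + 2 S W\right)$ ($H{\left(S,W \right)} = \left(-28 - 4 W + 8 S + 2 W S\right) \left(5 + W\right) + 0 = \left(-28 - 4 W + 8 S + 2 S W\right) \left(5 + W\right) + 0 = \left(5 + W\right) \left(-28 - 4 W + 8 S + 2 S W\right) + 0 = \left(5 + W\right) \left(-28 - 4 W + 8 S + 2 S W\right)$)
$-279 - H{\left(9,-1 \right)} = -279 - 2 \left(5 - 1\right) \left(-14 - -2 + 4 \cdot 9 + 9 \left(-1\right)\right) = -279 - 2 \cdot 4 \left(-14 + 2 + 36 - 9\right) = -279 - 2 \cdot 4 \cdot 15 = -279 - 120 = -399$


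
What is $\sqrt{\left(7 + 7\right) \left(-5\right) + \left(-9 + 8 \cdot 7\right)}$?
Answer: $i \sqrt{23} \approx 4.7958 i$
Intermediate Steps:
$\sqrt{\left(7 + 7\right) \left(-5\right) + \left(-9 + 8 \cdot 7\right)} = \sqrt{14 \left(-5\right) + \left(-9 + 56\right)} = \sqrt{-70 + 47} = \sqrt{-23} = i \sqrt{23}$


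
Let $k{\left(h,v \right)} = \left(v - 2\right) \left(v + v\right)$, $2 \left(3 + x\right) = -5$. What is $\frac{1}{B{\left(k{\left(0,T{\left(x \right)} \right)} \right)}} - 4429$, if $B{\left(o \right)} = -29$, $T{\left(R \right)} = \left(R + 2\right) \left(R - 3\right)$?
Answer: $- \frac{128442}{29} \approx -4429.0$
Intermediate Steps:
$x = - \frac{11}{2}$ ($x = -3 + \frac{1}{2} \left(-5\right) = -3 - \frac{5}{2} = - \frac{11}{2} \approx -5.5$)
$T{\left(R \right)} = \left(-3 + R\right) \left(2 + R\right)$ ($T{\left(R \right)} = \left(2 + R\right) \left(-3 + R\right) = \left(-3 + R\right) \left(2 + R\right)$)
$k{\left(h,v \right)} = 2 v \left(-2 + v\right)$ ($k{\left(h,v \right)} = \left(-2 + v\right) 2 v = 2 v \left(-2 + v\right)$)
$\frac{1}{B{\left(k{\left(0,T{\left(x \right)} \right)} \right)}} - 4429 = \frac{1}{-29} - 4429 = - \frac{1}{29} - 4429 = - \frac{128442}{29}$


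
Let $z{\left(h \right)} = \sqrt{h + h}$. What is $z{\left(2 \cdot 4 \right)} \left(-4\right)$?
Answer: $-16$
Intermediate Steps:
$z{\left(h \right)} = \sqrt{2} \sqrt{h}$ ($z{\left(h \right)} = \sqrt{2 h} = \sqrt{2} \sqrt{h}$)
$z{\left(2 \cdot 4 \right)} \left(-4\right) = \sqrt{2} \sqrt{2 \cdot 4} \left(-4\right) = \sqrt{2} \sqrt{8} \left(-4\right) = \sqrt{2} \cdot 2 \sqrt{2} \left(-4\right) = 4 \left(-4\right) = -16$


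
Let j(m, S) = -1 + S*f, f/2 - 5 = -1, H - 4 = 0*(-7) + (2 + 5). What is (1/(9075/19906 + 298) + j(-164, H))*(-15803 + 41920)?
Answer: 13499678471279/5941063 ≈ 2.2723e+6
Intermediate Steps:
H = 11 (H = 4 + (0*(-7) + (2 + 5)) = 4 + (0 + 7) = 4 + 7 = 11)
f = 8 (f = 10 + 2*(-1) = 10 - 2 = 8)
j(m, S) = -1 + 8*S (j(m, S) = -1 + S*8 = -1 + 8*S)
(1/(9075/19906 + 298) + j(-164, H))*(-15803 + 41920) = (1/(9075/19906 + 298) + (-1 + 8*11))*(-15803 + 41920) = (1/(9075*(1/19906) + 298) + (-1 + 88))*26117 = (1/(9075/19906 + 298) + 87)*26117 = (1/(5941063/19906) + 87)*26117 = (19906/5941063 + 87)*26117 = (516892387/5941063)*26117 = 13499678471279/5941063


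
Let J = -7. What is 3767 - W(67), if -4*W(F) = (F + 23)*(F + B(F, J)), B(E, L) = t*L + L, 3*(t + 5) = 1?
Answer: 5852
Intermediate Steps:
t = -14/3 (t = -5 + (⅓)*1 = -5 + ⅓ = -14/3 ≈ -4.6667)
B(E, L) = -11*L/3 (B(E, L) = -14*L/3 + L = -11*L/3)
W(F) = -(23 + F)*(77/3 + F)/4 (W(F) = -(F + 23)*(F - 11/3*(-7))/4 = -(23 + F)*(F + 77/3)/4 = -(23 + F)*(77/3 + F)/4)
3767 - W(67) = 3767 - (-1771/12 - 73/6*67 - ¼*67²) = 3767 - (-1771/12 - 4891/6 - ¼*4489) = 3767 - (-1771/12 - 4891/6 - 4489/4) = 3767 - 1*(-2085) = 3767 + 2085 = 5852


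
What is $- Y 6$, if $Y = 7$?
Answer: $-42$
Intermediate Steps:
$- Y 6 = \left(-1\right) 7 \cdot 6 = \left(-7\right) 6 = -42$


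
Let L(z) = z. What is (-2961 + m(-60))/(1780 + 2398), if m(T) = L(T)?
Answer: -3021/4178 ≈ -0.72307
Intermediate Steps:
m(T) = T
(-2961 + m(-60))/(1780 + 2398) = (-2961 - 60)/(1780 + 2398) = -3021/4178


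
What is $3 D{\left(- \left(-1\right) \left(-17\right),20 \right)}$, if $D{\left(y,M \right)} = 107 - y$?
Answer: $372$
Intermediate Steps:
$3 D{\left(- \left(-1\right) \left(-17\right),20 \right)} = 3 \left(107 - - \left(-1\right) \left(-17\right)\right) = 3 \left(107 - \left(-1\right) 17\right) = 3 \left(107 - -17\right) = 3 \left(107 + 17\right) = 3 \cdot 124 = 372$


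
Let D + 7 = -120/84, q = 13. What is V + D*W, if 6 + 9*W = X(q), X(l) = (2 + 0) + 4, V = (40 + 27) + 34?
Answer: 101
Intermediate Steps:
V = 101 (V = 67 + 34 = 101)
X(l) = 6 (X(l) = 2 + 4 = 6)
W = 0 (W = -⅔ + (⅑)*6 = -⅔ + ⅔ = 0)
D = -59/7 (D = -7 - 120/84 = -7 - 120*1/84 = -7 - 10/7 = -59/7 ≈ -8.4286)
V + D*W = 101 - 59/7*0 = 101 + 0 = 101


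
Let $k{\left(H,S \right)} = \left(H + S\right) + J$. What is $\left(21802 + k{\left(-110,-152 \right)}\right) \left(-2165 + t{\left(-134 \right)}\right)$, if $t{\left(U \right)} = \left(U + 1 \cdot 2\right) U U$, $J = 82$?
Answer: $-51295103054$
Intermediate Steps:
$k{\left(H,S \right)} = 82 + H + S$ ($k{\left(H,S \right)} = \left(H + S\right) + 82 = 82 + H + S$)
$t{\left(U \right)} = U^{2} \left(2 + U\right)$ ($t{\left(U \right)} = \left(U + 2\right) U U = \left(2 + U\right) U U = U \left(2 + U\right) U = U^{2} \left(2 + U\right)$)
$\left(21802 + k{\left(-110,-152 \right)}\right) \left(-2165 + t{\left(-134 \right)}\right) = \left(21802 - 180\right) \left(-2165 + \left(-134\right)^{2} \left(2 - 134\right)\right) = \left(21802 - 180\right) \left(-2165 + 17956 \left(-132\right)\right) = 21622 \left(-2165 - 2370192\right) = 21622 \left(-2372357\right) = -51295103054$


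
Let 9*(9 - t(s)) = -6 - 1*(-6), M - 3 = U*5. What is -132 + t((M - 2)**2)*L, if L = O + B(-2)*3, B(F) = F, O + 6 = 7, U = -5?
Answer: -177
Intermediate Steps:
O = 1 (O = -6 + 7 = 1)
M = -22 (M = 3 - 5*5 = 3 - 25 = -22)
L = -5 (L = 1 - 2*3 = 1 - 6 = -5)
t(s) = 9 (t(s) = 9 - (-6 - 1*(-6))/9 = 9 - (-6 + 6)/9 = 9 - 1/9*0 = 9 + 0 = 9)
-132 + t((M - 2)**2)*L = -132 + 9*(-5) = -132 - 45 = -177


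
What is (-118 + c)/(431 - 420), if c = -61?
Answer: -179/11 ≈ -16.273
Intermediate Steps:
(-118 + c)/(431 - 420) = (-118 - 61)/(431 - 420) = -179/11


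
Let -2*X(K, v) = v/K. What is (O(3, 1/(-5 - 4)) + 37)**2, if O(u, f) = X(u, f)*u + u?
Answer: 519841/324 ≈ 1604.4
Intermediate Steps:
X(K, v) = -v/(2*K)
O(u, f) = u - f/2 (O(u, f) = (-f/(2*u))*u + u = -f/2 + u = u - f/2)
(O(3, 1/(-5 - 4)) + 37)**2 = ((3 - 1/(2*(-5 - 4))) + 37)**2 = ((3 - 1/2/(-9)) + 37)**2 = ((3 - 1/2*(-1/9)) + 37)**2 = ((3 + 1/18) + 37)**2 = (55/18 + 37)**2 = (721/18)**2 = 519841/324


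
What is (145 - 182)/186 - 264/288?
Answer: -415/372 ≈ -1.1156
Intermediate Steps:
(145 - 182)/186 - 264/288 = -37*1/186 - 264*1/288 = -37/186 - 11/12 = -415/372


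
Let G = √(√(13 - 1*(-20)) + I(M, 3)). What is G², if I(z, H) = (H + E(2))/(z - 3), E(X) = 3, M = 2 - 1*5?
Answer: -1 + √33 ≈ 4.7446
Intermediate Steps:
M = -3 (M = 2 - 5 = -3)
I(z, H) = (3 + H)/(-3 + z) (I(z, H) = (H + 3)/(z - 3) = (3 + H)/(-3 + z))
G = √(-1 + √33) (G = √(√(13 - 1*(-20)) + (3 + 3)/(-3 - 3)) = √(√(13 + 20) + 6/(-6)) = √(√33 - ⅙*6) = √(√33 - 1) = √(-1 + √33) ≈ 2.1782)
G² = (√(-1 + √33))² = -1 + √33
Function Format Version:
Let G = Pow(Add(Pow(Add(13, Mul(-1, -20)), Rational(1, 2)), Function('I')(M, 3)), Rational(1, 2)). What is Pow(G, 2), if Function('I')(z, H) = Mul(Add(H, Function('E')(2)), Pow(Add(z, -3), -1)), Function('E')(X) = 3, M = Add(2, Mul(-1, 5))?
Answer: Add(-1, Pow(33, Rational(1, 2))) ≈ 4.7446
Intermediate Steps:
M = -3 (M = Add(2, -5) = -3)
Function('I')(z, H) = Mul(Pow(Add(-3, z), -1), Add(3, H)) (Function('I')(z, H) = Mul(Add(H, 3), Pow(Add(z, -3), -1)) = Mul(Add(3, H), Pow(Add(-3, z), -1)) = Mul(Pow(Add(-3, z), -1), Add(3, H)))
G = Pow(Add(-1, Pow(33, Rational(1, 2))), Rational(1, 2)) (G = Pow(Add(Pow(Add(13, Mul(-1, -20)), Rational(1, 2)), Mul(Pow(Add(-3, -3), -1), Add(3, 3))), Rational(1, 2)) = Pow(Add(Pow(Add(13, 20), Rational(1, 2)), Mul(Pow(-6, -1), 6)), Rational(1, 2)) = Pow(Add(Pow(33, Rational(1, 2)), Mul(Rational(-1, 6), 6)), Rational(1, 2)) = Pow(Add(Pow(33, Rational(1, 2)), -1), Rational(1, 2)) = Pow(Add(-1, Pow(33, Rational(1, 2))), Rational(1, 2)) ≈ 2.1782)
Pow(G, 2) = Pow(Pow(Add(-1, Pow(33, Rational(1, 2))), Rational(1, 2)), 2) = Add(-1, Pow(33, Rational(1, 2)))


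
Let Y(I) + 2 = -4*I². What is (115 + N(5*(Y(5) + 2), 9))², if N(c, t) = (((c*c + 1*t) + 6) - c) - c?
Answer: 63066276900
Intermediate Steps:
Y(I) = -2 - 4*I²
N(c, t) = 6 + t + c² - 2*c (N(c, t) = (((c² + t) + 6) - c) - c = (((t + c²) + 6) - c) - c = ((6 + t + c²) - c) - c = (6 + t + c² - c) - c = 6 + t + c² - 2*c)
(115 + N(5*(Y(5) + 2), 9))² = (115 + (6 + 9 + (5*((-2 - 4*5²) + 2))² - 10*((-2 - 4*5²) + 2)))² = (115 + (6 + 9 + (5*((-2 - 4*25) + 2))² - 10*((-2 - 4*25) + 2)))² = (115 + (6 + 9 + (5*((-2 - 100) + 2))² - 10*((-2 - 100) + 2)))² = (115 + (6 + 9 + (5*(-102 + 2))² - 10*(-102 + 2)))² = (115 + (6 + 9 + (5*(-100))² - 10*(-100)))² = (115 + (6 + 9 + (-500)² - 2*(-500)))² = (115 + (6 + 9 + 250000 + 1000))² = (115 + 251015)² = 251130² = 63066276900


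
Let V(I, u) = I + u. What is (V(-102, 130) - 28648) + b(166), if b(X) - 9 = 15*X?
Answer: -26121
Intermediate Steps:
b(X) = 9 + 15*X
(V(-102, 130) - 28648) + b(166) = ((-102 + 130) - 28648) + (9 + 15*166) = (28 - 28648) + (9 + 2490) = -28620 + 2499 = -26121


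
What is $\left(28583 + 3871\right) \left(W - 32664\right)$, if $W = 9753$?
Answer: $-743553594$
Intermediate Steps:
$\left(28583 + 3871\right) \left(W - 32664\right) = \left(28583 + 3871\right) \left(9753 - 32664\right) = 32454 \left(-22911\right) = -743553594$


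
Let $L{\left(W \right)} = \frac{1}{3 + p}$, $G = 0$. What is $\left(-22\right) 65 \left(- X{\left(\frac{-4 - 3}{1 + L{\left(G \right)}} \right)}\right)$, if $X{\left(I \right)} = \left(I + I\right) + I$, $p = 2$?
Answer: $-25025$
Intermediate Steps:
$L{\left(W \right)} = \frac{1}{5}$ ($L{\left(W \right)} = \frac{1}{3 + 2} = \frac{1}{5}$)
$X{\left(I \right)} = 3 I$ ($X{\left(I \right)} = 2 I + I = 3 I$)
$\left(-22\right) 65 \left(- X{\left(\frac{-4 - 3}{1 + L{\left(G \right)}} \right)}\right) = \left(-22\right) 65 \left(- 3 \frac{-4 - 3}{1 + \frac{1}{5}}\right) = - 1430 \left(- 3 \left(- \frac{7}{\frac{6}{5}}\right)\right) = - 1430 \left(- 3 \left(\left(-7\right) \frac{5}{6}\right)\right) = - 1430 \left(- \frac{3 \left(-35\right)}{6}\right) = - 1430 \left(\left(-1\right) \left(- \frac{35}{2}\right)\right) = \left(-1430\right) \frac{35}{2} = -25025$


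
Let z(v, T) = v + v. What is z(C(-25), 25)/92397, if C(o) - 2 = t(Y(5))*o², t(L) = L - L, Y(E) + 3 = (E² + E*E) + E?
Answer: 4/92397 ≈ 4.3291e-5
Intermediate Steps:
Y(E) = -3 + E + 2*E² (Y(E) = -3 + ((E² + E*E) + E) = -3 + ((E² + E²) + E) = -3 + (2*E² + E) = -3 + (E + 2*E²) = -3 + E + 2*E²)
t(L) = 0
C(o) = 2 (C(o) = 2 + 0*o² = 2 + 0 = 2)
z(v, T) = 2*v
z(C(-25), 25)/92397 = (2*2)/92397 = 4*(1/92397) = 4/92397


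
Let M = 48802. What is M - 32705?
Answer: 16097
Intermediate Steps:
M - 32705 = 48802 - 32705 = 16097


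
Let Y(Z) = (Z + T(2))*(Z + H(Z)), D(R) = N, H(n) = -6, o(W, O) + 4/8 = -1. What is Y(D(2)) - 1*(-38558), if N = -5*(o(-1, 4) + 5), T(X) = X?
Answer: 155689/4 ≈ 38922.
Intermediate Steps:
o(W, O) = -3/2 (o(W, O) = -½ - 1 = -3/2)
N = -35/2 (N = -5*(-3/2 + 5) = -5*7/2 = -35/2 ≈ -17.500)
D(R) = -35/2
Y(Z) = (-6 + Z)*(2 + Z) (Y(Z) = (Z + 2)*(Z - 6) = (2 + Z)*(-6 + Z) = (-6 + Z)*(2 + Z))
Y(D(2)) - 1*(-38558) = (-12 + (-35/2)² - 4*(-35/2)) - 1*(-38558) = (-12 + 1225/4 + 70) + 38558 = 1457/4 + 38558 = 155689/4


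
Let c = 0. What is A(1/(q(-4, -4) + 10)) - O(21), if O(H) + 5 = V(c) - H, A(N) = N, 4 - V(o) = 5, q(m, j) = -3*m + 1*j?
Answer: 487/18 ≈ 27.056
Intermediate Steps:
q(m, j) = j - 3*m (q(m, j) = -3*m + j = j - 3*m)
V(o) = -1 (V(o) = 4 - 1*5 = 4 - 5 = -1)
O(H) = -6 - H (O(H) = -5 + (-1 - H) = -6 - H)
A(1/(q(-4, -4) + 10)) - O(21) = 1/((-4 - 3*(-4)) + 10) - (-6 - 1*21) = 1/((-4 + 12) + 10) - (-6 - 21) = 1/(8 + 10) - 1*(-27) = 1/18 + 27 = 487/18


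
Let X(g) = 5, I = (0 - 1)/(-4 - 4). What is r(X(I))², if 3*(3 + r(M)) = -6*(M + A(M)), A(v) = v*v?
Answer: 3969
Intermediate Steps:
I = ⅛ (I = -1/(-8) = -1*(-⅛) = ⅛ ≈ 0.12500)
A(v) = v²
r(M) = -3 - 2*M - 2*M² (r(M) = -3 + (-6*(M + M²))/3 = -3 + (-6*M - 6*M²)/3 = -3 + (-2*M - 2*M²) = -3 - 2*M - 2*M²)
r(X(I))² = (-3 - 2*5 - 2*5²)² = (-3 - 10 - 2*25)² = (-3 - 10 - 50)² = (-63)² = 3969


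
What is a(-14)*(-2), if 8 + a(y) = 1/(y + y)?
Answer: 225/14 ≈ 16.071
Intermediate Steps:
a(y) = -8 + 1/(2*y) (a(y) = -8 + 1/(y + y) = -8 + 1/(2*y))
a(-14)*(-2) = (-8 + (½)/(-14))*(-2) = (-8 + (½)*(-1/14))*(-2) = (-8 - 1/28)*(-2) = -225/28*(-2) = 225/14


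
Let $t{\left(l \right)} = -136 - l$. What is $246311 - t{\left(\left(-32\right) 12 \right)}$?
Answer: $246063$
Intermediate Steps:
$246311 - t{\left(\left(-32\right) 12 \right)} = 246311 - \left(-136 - \left(-32\right) 12\right) = 246311 - \left(-136 - -384\right) = 246311 - \left(-136 + 384\right) = 246311 - 248 = 246063$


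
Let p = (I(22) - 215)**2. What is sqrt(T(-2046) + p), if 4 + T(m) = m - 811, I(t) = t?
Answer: 2*sqrt(8597) ≈ 185.44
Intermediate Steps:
T(m) = -815 + m (T(m) = -4 + (m - 811) = -4 + (-811 + m) = -815 + m)
p = 37249 (p = (22 - 215)**2 = (-193)**2 = 37249)
sqrt(T(-2046) + p) = sqrt((-815 - 2046) + 37249) = sqrt(-2861 + 37249) = sqrt(34388) = 2*sqrt(8597)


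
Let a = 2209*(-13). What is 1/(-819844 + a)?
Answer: -1/848561 ≈ -1.1785e-6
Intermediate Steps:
a = -28717
1/(-819844 + a) = 1/(-819844 - 28717) = 1/(-848561) = -1/848561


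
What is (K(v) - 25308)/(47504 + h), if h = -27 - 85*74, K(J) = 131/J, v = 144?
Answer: -3644221/5930928 ≈ -0.61444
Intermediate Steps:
h = -6317 (h = -27 - 6290 = -6317)
(K(v) - 25308)/(47504 + h) = (131/144 - 25308)/(47504 - 6317) = (131*(1/144) - 25308)/41187 = (131/144 - 25308)*(1/41187) = -3644221/144*1/41187 = -3644221/5930928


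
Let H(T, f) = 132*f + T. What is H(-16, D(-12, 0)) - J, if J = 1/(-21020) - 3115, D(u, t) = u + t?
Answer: 31845301/21020 ≈ 1515.0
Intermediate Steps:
D(u, t) = t + u
J = -65477301/21020 (J = -1/21020 - 3115 = -65477301/21020 ≈ -3115.0)
H(T, f) = T + 132*f
H(-16, D(-12, 0)) - J = (-16 + 132*(0 - 12)) - 1*(-65477301/21020) = (-16 + 132*(-12)) + 65477301/21020 = (-16 - 1584) + 65477301/21020 = -1600 + 65477301/21020 = 31845301/21020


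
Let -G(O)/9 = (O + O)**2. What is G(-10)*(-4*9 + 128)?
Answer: -331200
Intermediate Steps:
G(O) = -36*O**2 (G(O) = -9*(O + O)**2 = -9*4*O**2 = -36*O**2)
G(-10)*(-4*9 + 128) = (-36*(-10)**2)*(-4*9 + 128) = (-36*100)*(-36 + 128) = -3600*92 = -331200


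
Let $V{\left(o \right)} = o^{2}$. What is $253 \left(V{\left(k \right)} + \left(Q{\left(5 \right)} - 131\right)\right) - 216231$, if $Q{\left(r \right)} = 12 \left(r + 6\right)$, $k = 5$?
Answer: $-209653$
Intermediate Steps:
$Q{\left(r \right)} = 72 + 12 r$ ($Q{\left(r \right)} = 12 \left(6 + r\right) = 72 + 12 r$)
$253 \left(V{\left(k \right)} + \left(Q{\left(5 \right)} - 131\right)\right) - 216231 = 253 \left(5^{2} + \left(\left(72 + 12 \cdot 5\right) - 131\right)\right) - 216231 = 253 \left(25 + \left(\left(72 + 60\right) - 131\right)\right) - 216231 = 253 \left(25 + \left(132 - 131\right)\right) - 216231 = 253 \left(25 + 1\right) - 216231 = 253 \cdot 26 - 216231 = 6578 - 216231 = -209653$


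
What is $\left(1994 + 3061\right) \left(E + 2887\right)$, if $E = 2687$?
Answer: $28176570$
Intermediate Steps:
$\left(1994 + 3061\right) \left(E + 2887\right) = \left(1994 + 3061\right) \left(2687 + 2887\right) = 5055 \cdot 5574 = 28176570$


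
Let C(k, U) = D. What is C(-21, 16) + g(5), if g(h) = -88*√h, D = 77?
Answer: 77 - 88*√5 ≈ -119.77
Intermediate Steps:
C(k, U) = 77
C(-21, 16) + g(5) = 77 - 88*√5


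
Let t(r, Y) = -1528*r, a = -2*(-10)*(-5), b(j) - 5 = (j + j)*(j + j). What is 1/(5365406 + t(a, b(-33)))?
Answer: 1/5518206 ≈ 1.8122e-7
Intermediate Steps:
b(j) = 5 + 4*j² (b(j) = 5 + (j + j)*(j + j) = 5 + (2*j)*(2*j) = 5 + 4*j²)
a = -100 (a = 20*(-5) = -100)
1/(5365406 + t(a, b(-33))) = 1/(5365406 - 1528*(-100)) = 1/(5365406 + 152800) = 1/5518206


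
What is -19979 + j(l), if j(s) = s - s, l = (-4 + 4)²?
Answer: -19979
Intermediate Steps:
l = 0 (l = 0² = 0)
j(s) = 0
-19979 + j(l) = -19979 + 0 = -19979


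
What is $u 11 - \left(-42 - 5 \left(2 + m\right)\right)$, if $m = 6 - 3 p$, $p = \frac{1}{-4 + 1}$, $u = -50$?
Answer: $-463$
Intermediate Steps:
$p = - \frac{1}{3}$ ($p = \frac{1}{-3} = - \frac{1}{3} \approx -0.33333$)
$m = 7$ ($m = 6 - -1 = 6 + 1 = 7$)
$u 11 - \left(-42 - 5 \left(2 + m\right)\right) = \left(-50\right) 11 - \left(-42 - 5 \left(2 + 7\right)\right) = -550 - \left(-42 - 45\right) = -550 + \left(42 - -45\right) = -550 + \left(42 + 45\right) = -550 + 87 = -463$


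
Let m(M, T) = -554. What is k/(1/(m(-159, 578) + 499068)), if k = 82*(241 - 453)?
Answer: -8666167376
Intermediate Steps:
k = -17384 (k = 82*(-212) = -17384)
k/(1/(m(-159, 578) + 499068)) = -17384/(1/(-554 + 499068)) = -17384/(1/498514) = -17384/1/498514 = -17384*498514 = -8666167376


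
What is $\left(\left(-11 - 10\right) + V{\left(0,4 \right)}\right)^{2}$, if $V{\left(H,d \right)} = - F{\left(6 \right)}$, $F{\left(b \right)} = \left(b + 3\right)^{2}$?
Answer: $10404$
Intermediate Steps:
$F{\left(b \right)} = \left(3 + b\right)^{2}$
$V{\left(H,d \right)} = -81$ ($V{\left(H,d \right)} = - \left(3 + 6\right)^{2} = - 9^{2} = \left(-1\right) 81 = -81$)
$\left(\left(-11 - 10\right) + V{\left(0,4 \right)}\right)^{2} = \left(\left(-11 - 10\right) - 81\right)^{2} = \left(-21 - 81\right)^{2} = \left(-102\right)^{2} = 10404$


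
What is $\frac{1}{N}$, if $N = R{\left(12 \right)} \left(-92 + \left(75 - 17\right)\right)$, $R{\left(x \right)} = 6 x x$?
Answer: $- \frac{1}{29376} \approx -3.4041 \cdot 10^{-5}$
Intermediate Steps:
$R{\left(x \right)} = 6 x^{2}$
$N = -29376$ ($N = 6 \cdot 12^{2} \left(-92 + \left(75 - 17\right)\right) = 6 \cdot 144 \left(-92 + 58\right) = 864 \left(-34\right) = -29376$)
$\frac{1}{N} = \frac{1}{-29376} = - \frac{1}{29376}$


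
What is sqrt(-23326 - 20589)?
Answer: I*sqrt(43915) ≈ 209.56*I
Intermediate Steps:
sqrt(-23326 - 20589) = sqrt(-43915) = I*sqrt(43915)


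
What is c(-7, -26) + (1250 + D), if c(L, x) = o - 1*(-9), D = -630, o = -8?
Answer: 621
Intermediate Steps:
c(L, x) = 1 (c(L, x) = -8 - 1*(-9) = -8 + 9 = 1)
c(-7, -26) + (1250 + D) = 1 + (1250 - 630) = 1 + 620 = 621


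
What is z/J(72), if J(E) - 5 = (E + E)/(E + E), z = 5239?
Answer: 5239/6 ≈ 873.17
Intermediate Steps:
J(E) = 6 (J(E) = 5 + (E + E)/(E + E) = 5 + (2*E)/((2*E)) = 5 + (2*E)*(1/(2*E)) = 5 + 1 = 6)
z/J(72) = 5239/6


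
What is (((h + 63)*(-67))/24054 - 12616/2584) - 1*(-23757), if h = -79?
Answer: 4856343334/204459 ≈ 23752.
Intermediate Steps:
(((h + 63)*(-67))/24054 - 12616/2584) - 1*(-23757) = (((-79 + 63)*(-67))/24054 - 12616/2584) - 1*(-23757) = (-16*(-67)*(1/24054) - 12616*1/2584) + 23757 = (1072*(1/24054) - 83/17) + 23757 = (536/12027 - 83/17) + 23757 = -989129/204459 + 23757 = 4856343334/204459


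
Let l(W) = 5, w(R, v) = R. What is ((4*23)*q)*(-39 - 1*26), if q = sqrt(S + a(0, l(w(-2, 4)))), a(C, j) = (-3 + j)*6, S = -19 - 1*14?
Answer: -5980*I*sqrt(21) ≈ -27404.0*I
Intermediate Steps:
S = -33 (S = -19 - 14 = -33)
a(C, j) = -18 + 6*j
q = I*sqrt(21) (q = sqrt(-33 + (-18 + 6*5)) = sqrt(-33 + (-18 + 30)) = sqrt(-33 + 12) = sqrt(-21) = I*sqrt(21) ≈ 4.5826*I)
((4*23)*q)*(-39 - 1*26) = ((4*23)*(I*sqrt(21)))*(-39 - 1*26) = (92*(I*sqrt(21)))*(-39 - 26) = (92*I*sqrt(21))*(-65) = -5980*I*sqrt(21)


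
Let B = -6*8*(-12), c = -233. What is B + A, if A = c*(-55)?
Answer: 13391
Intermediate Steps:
A = 12815 (A = -233*(-55) = 12815)
B = 576 (B = -48*(-12) = 576)
B + A = 576 + 12815 = 13391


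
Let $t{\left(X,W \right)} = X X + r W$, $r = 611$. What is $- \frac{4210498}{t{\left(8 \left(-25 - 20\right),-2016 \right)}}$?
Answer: $\frac{2105249}{551088} \approx 3.8202$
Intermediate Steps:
$t{\left(X,W \right)} = X^{2} + 611 W$ ($t{\left(X,W \right)} = X X + 611 W = X^{2} + 611 W$)
$- \frac{4210498}{t{\left(8 \left(-25 - 20\right),-2016 \right)}} = - \frac{4210498}{\left(8 \left(-25 - 20\right)\right)^{2} + 611 \left(-2016\right)} = - \frac{4210498}{\left(8 \left(-45\right)\right)^{2} - 1231776} = - \frac{4210498}{\left(-360\right)^{2} - 1231776} = - \frac{4210498}{129600 - 1231776} = - \frac{4210498}{-1102176} = \left(-4210498\right) \left(- \frac{1}{1102176}\right) = \frac{2105249}{551088}$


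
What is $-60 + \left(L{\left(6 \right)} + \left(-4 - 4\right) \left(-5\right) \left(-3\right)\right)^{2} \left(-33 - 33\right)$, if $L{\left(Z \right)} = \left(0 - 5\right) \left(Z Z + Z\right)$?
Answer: $-7187460$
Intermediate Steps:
$L{\left(Z \right)} = - 5 Z - 5 Z^{2}$ ($L{\left(Z \right)} = - 5 \left(Z^{2} + Z\right) = - 5 \left(Z + Z^{2}\right) = - 5 Z - 5 Z^{2}$)
$-60 + \left(L{\left(6 \right)} + \left(-4 - 4\right) \left(-5\right) \left(-3\right)\right)^{2} \left(-33 - 33\right) = -60 + \left(\left(-5\right) 6 \left(1 + 6\right) + \left(-4 - 4\right) \left(-5\right) \left(-3\right)\right)^{2} \left(-33 - 33\right) = -60 + \left(\left(-5\right) 6 \cdot 7 + \left(-8\right) \left(-5\right) \left(-3\right)\right)^{2} \left(-66\right) = -60 + \left(-210 + 40 \left(-3\right)\right)^{2} \left(-66\right) = -60 + \left(-210 - 120\right)^{2} \left(-66\right) = -60 + \left(-330\right)^{2} \left(-66\right) = -60 + 108900 \left(-66\right) = -60 - 7187400 = -7187460$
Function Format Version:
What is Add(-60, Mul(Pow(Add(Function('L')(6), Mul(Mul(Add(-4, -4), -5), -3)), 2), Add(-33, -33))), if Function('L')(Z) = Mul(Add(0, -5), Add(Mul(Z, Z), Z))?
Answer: -7187460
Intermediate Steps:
Function('L')(Z) = Add(Mul(-5, Z), Mul(-5, Pow(Z, 2))) (Function('L')(Z) = Mul(-5, Add(Pow(Z, 2), Z)) = Mul(-5, Add(Z, Pow(Z, 2))) = Add(Mul(-5, Z), Mul(-5, Pow(Z, 2))))
Add(-60, Mul(Pow(Add(Function('L')(6), Mul(Mul(Add(-4, -4), -5), -3)), 2), Add(-33, -33))) = Add(-60, Mul(Pow(Add(Mul(-5, 6, Add(1, 6)), Mul(Mul(Add(-4, -4), -5), -3)), 2), Add(-33, -33))) = Add(-60, Mul(Pow(Add(Mul(-5, 6, 7), Mul(Mul(-8, -5), -3)), 2), -66)) = Add(-60, Mul(Pow(Add(-210, Mul(40, -3)), 2), -66)) = Add(-60, Mul(Pow(Add(-210, -120), 2), -66)) = Add(-60, Mul(Pow(-330, 2), -66)) = Add(-60, Mul(108900, -66)) = Add(-60, -7187400) = -7187460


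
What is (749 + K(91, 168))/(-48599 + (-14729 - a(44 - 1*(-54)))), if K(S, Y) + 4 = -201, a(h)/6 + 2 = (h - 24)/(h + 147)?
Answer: -4165/484777 ≈ -0.0085916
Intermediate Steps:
a(h) = -12 + 6*(-24 + h)/(147 + h) (a(h) = -12 + 6*((h - 24)/(h + 147)) = -12 + 6*((-24 + h)/(147 + h)) = -12 + 6*(-24 + h)/(147 + h))
K(S, Y) = -205 (K(S, Y) = -4 - 201 = -205)
(749 + K(91, 168))/(-48599 + (-14729 - a(44 - 1*(-54)))) = (749 - 205)/(-48599 + (-14729 - 6*(-318 - (44 - 1*(-54)))/(147 + (44 - 1*(-54))))) = 544/(-48599 + (-14729 - 6*(-318 - (44 + 54))/(147 + (44 + 54)))) = 544/(-48599 + (-14729 - 6*(-318 - 1*98)/(147 + 98))) = 544/(-48599 + (-14729 - 6*(-318 - 98)/245)) = 544/(-48599 + (-14729 - 6*(-416)/245)) = 544/(-48599 + (-14729 - 1*(-2496/245))) = 544/(-48599 + (-14729 + 2496/245)) = 544/(-48599 - 3606109/245) = 544/(-15512864/245) = 544*(-245/15512864) = -4165/484777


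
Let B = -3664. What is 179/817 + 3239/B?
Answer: -1990407/2993488 ≈ -0.66491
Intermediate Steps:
179/817 + 3239/B = 179/817 + 3239/(-3664) = 179*(1/817) + 3239*(-1/3664) = 179/817 - 3239/3664 = -1990407/2993488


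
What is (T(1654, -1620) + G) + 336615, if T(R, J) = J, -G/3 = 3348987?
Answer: -9711966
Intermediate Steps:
G = -10046961 (G = -3*3348987 = -10046961)
(T(1654, -1620) + G) + 336615 = (-1620 - 10046961) + 336615 = -10048581 + 336615 = -9711966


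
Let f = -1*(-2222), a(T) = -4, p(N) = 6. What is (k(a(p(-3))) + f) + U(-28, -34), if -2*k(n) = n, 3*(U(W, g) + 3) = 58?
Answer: 6721/3 ≈ 2240.3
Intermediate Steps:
U(W, g) = 49/3 (U(W, g) = -3 + (1/3)*58 = -3 + 58/3 = 49/3)
f = 2222
k(n) = -n/2
(k(a(p(-3))) + f) + U(-28, -34) = (-1/2*(-4) + 2222) + 49/3 = (2 + 2222) + 49/3 = 2224 + 49/3 = 6721/3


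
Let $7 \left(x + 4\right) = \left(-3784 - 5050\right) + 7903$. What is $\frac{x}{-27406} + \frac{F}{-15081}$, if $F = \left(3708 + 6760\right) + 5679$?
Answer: $- \frac{440458585}{413309886} \approx -1.0657$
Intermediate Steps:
$F = 16147$ ($F = 10468 + 5679 = 16147$)
$x = -137$ ($x = -4 + \frac{\left(-3784 - 5050\right) + 7903}{7} = -4 + \frac{-8834 + 7903}{7} = -4 + \frac{1}{7} \left(-931\right) = -4 - 133 = -137$)
$\frac{x}{-27406} + \frac{F}{-15081} = - \frac{137}{-27406} + \frac{16147}{-15081} = \left(-137\right) \left(- \frac{1}{27406}\right) + 16147 \left(- \frac{1}{15081}\right) = \frac{137}{27406} - \frac{16147}{15081} = - \frac{440458585}{413309886}$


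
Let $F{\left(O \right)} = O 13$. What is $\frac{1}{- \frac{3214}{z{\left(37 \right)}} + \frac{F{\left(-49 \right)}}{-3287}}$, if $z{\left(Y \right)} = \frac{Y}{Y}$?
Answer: $- \frac{3287}{10563781} \approx -0.00031116$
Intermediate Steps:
$z{\left(Y \right)} = 1$
$F{\left(O \right)} = 13 O$
$\frac{1}{- \frac{3214}{z{\left(37 \right)}} + \frac{F{\left(-49 \right)}}{-3287}} = \frac{1}{- \frac{3214}{1} + \frac{13 \left(-49\right)}{-3287}} = \frac{1}{\left(-3214\right) 1 - - \frac{637}{3287}} = \frac{1}{-3214 + \frac{637}{3287}} = \frac{1}{- \frac{10563781}{3287}} = - \frac{3287}{10563781}$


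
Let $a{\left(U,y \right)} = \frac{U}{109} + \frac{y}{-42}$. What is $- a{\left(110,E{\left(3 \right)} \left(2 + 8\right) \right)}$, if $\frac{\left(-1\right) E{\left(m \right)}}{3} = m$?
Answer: $- \frac{2405}{763} \approx -3.152$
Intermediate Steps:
$E{\left(m \right)} = - 3 m$
$a{\left(U,y \right)} = - \frac{y}{42} + \frac{U}{109}$ ($a{\left(U,y \right)} = U \frac{1}{109} + y \left(- \frac{1}{42}\right) = \frac{U}{109} - \frac{y}{42} = - \frac{y}{42} + \frac{U}{109}$)
$- a{\left(110,E{\left(3 \right)} \left(2 + 8\right) \right)} = - (- \frac{\left(-3\right) 3 \left(2 + 8\right)}{42} + \frac{1}{109} \cdot 110) = - (- \frac{\left(-9\right) 10}{42} + \frac{110}{109}) = - (\left(- \frac{1}{42}\right) \left(-90\right) + \frac{110}{109}) = - (\frac{15}{7} + \frac{110}{109}) = \left(-1\right) \frac{2405}{763} = - \frac{2405}{763}$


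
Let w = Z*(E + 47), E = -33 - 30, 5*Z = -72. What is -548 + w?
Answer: -1588/5 ≈ -317.60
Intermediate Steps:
Z = -72/5 (Z = (⅕)*(-72) = -72/5 ≈ -14.400)
E = -63
w = 1152/5 (w = -72*(-63 + 47)/5 = -72/5*(-16) = 1152/5 ≈ 230.40)
-548 + w = -548 + 1152/5 = -1588/5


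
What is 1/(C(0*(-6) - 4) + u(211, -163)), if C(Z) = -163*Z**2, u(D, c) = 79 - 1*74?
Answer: -1/2603 ≈ -0.00038417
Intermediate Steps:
u(D, c) = 5 (u(D, c) = 79 - 74 = 5)
1/(C(0*(-6) - 4) + u(211, -163)) = 1/(-163*(0*(-6) - 4)**2 + 5) = 1/(-163*(0 - 4)**2 + 5) = 1/(-163*(-4)**2 + 5) = 1/(-163*16 + 5) = 1/(-2608 + 5) = 1/(-2603) = -1/2603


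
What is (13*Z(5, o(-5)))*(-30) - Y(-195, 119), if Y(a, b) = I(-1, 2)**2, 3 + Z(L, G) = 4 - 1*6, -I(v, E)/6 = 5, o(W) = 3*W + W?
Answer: 1050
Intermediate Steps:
o(W) = 4*W
I(v, E) = -30 (I(v, E) = -6*5 = -30)
Z(L, G) = -5 (Z(L, G) = -3 + (4 - 1*6) = -3 + (4 - 6) = -3 - 2 = -5)
Y(a, b) = 900 (Y(a, b) = (-30)**2 = 900)
(13*Z(5, o(-5)))*(-30) - Y(-195, 119) = (13*(-5))*(-30) - 1*900 = -65*(-30) - 900 = 1950 - 900 = 1050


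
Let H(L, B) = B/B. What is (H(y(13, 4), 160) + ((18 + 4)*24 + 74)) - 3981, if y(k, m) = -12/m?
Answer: -3378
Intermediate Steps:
H(L, B) = 1
(H(y(13, 4), 160) + ((18 + 4)*24 + 74)) - 3981 = (1 + ((18 + 4)*24 + 74)) - 3981 = (1 + (22*24 + 74)) - 3981 = (1 + (528 + 74)) - 3981 = (1 + 602) - 3981 = 603 - 3981 = -3378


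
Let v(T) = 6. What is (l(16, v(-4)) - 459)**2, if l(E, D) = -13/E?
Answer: 54125449/256 ≈ 2.1143e+5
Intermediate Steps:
(l(16, v(-4)) - 459)**2 = (-13/16 - 459)**2 = (-7357/16)**2 = 54125449/256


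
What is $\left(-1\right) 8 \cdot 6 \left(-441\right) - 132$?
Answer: $21036$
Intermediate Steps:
$\left(-1\right) 8 \cdot 6 \left(-441\right) - 132 = \left(-8\right) 6 \left(-441\right) - 132 = \left(-48\right) \left(-441\right) - 132 = 21168 - 132 = 21036$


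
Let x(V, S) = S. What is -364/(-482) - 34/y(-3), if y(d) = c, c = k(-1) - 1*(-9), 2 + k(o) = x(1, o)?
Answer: -3551/723 ≈ -4.9115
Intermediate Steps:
k(o) = -2 + o
c = 6 (c = (-2 - 1) - 1*(-9) = -3 + 9 = 6)
y(d) = 6
-364/(-482) - 34/y(-3) = -364/(-482) - 34/6 = -364*(-1/482) - 34*⅙ = 182/241 - 17/3 = -3551/723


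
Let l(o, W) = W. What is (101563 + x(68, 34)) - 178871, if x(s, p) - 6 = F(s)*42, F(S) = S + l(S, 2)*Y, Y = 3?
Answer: -74194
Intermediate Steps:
F(S) = 6 + S (F(S) = S + 2*3 = S + 6 = 6 + S)
x(s, p) = 258 + 42*s (x(s, p) = 6 + (6 + s)*42 = 6 + (252 + 42*s) = 258 + 42*s)
(101563 + x(68, 34)) - 178871 = (101563 + (258 + 42*68)) - 178871 = (101563 + (258 + 2856)) - 178871 = (101563 + 3114) - 178871 = 104677 - 178871 = -74194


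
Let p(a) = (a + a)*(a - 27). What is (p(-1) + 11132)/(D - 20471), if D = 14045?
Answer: -5594/3213 ≈ -1.7411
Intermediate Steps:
p(a) = 2*a*(-27 + a) (p(a) = (2*a)*(-27 + a) = 2*a*(-27 + a))
(p(-1) + 11132)/(D - 20471) = (2*(-1)*(-27 - 1) + 11132)/(14045 - 20471) = (2*(-1)*(-28) + 11132)/(-6426) = (56 + 11132)*(-1/6426) = 11188*(-1/6426) = -5594/3213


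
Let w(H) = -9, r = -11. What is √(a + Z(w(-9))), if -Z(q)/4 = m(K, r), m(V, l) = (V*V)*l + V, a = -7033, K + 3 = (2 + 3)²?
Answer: 45*√7 ≈ 119.06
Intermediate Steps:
K = 22 (K = -3 + (2 + 3)² = -3 + 5² = -3 + 25 = 22)
m(V, l) = V + l*V² (m(V, l) = V²*l + V = l*V² + V = V + l*V²)
Z(q) = 21208 (Z(q) = -88*(1 + 22*(-11)) = -88*(1 - 242) = -88*(-241) = -4*(-5302) = 21208)
√(a + Z(w(-9))) = √(-7033 + 21208) = √14175 = 45*√7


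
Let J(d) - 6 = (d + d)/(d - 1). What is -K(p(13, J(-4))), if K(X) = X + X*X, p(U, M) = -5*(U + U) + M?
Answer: -371484/25 ≈ -14859.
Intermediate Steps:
J(d) = 6 + 2*d/(-1 + d) (J(d) = 6 + (d + d)/(d - 1) = 6 + (2*d)/(-1 + d) = 6 + 2*d/(-1 + d))
p(U, M) = M - 10*U (p(U, M) = -10*U + M = M - 10*U)
K(X) = X + X²
-K(p(13, J(-4))) = -(2*(-3 + 4*(-4))/(-1 - 4) - 10*13)*(1 + (2*(-3 + 4*(-4))/(-1 - 4) - 10*13)) = -(2*(-3 - 16)/(-5) - 130)*(1 + (2*(-3 - 16)/(-5) - 130)) = -(2*(-⅕)*(-19) - 130)*(1 + (2*(-⅕)*(-19) - 130)) = -(38/5 - 130)*(1 + (38/5 - 130)) = -(-612)*(1 - 612/5)/5 = -(-612)*(-607)/(5*5) = -1*371484/25 = -371484/25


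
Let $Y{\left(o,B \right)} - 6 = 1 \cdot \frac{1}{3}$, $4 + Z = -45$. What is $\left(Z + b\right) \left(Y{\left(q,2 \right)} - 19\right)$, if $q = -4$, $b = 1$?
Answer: $608$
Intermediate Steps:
$Z = -49$ ($Z = -4 - 45 = -49$)
$Y{\left(o,B \right)} = \frac{19}{3}$ ($Y{\left(o,B \right)} = 6 + 1 \cdot \frac{1}{3} = 6 + \frac{1}{3} = \frac{19}{3}$)
$\left(Z + b\right) \left(Y{\left(q,2 \right)} - 19\right) = \left(-49 + 1\right) \left(\frac{19}{3} - 19\right) = - 48 \left(\frac{19}{3} - 19\right) = \left(-48\right) \left(- \frac{38}{3}\right) = 608$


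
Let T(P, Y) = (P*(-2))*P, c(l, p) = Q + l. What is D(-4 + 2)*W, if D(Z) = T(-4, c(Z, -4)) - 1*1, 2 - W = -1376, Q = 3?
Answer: -45474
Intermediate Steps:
W = 1378 (W = 2 - 1*(-1376) = 2 + 1376 = 1378)
c(l, p) = 3 + l
T(P, Y) = -2*P² (T(P, Y) = (-2*P)*P = -2*P²)
D(Z) = -33 (D(Z) = -2*(-4)² - 1*1 = -2*16 - 1 = -32 - 1 = -33)
D(-4 + 2)*W = -33*1378 = -45474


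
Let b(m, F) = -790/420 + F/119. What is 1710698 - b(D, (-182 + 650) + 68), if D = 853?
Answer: 1221436499/714 ≈ 1.7107e+6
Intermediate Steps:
b(m, F) = -79/42 + F/119 (b(m, F) = -790*1/420 + F*(1/119) = -79/42 + F/119)
1710698 - b(D, (-182 + 650) + 68) = 1710698 - (-79/42 + ((-182 + 650) + 68)/119) = 1710698 - (-79/42 + (468 + 68)/119) = 1710698 - (-79/42 + (1/119)*536) = 1710698 - (-79/42 + 536/119) = 1710698 - 1*1873/714 = 1710698 - 1873/714 = 1221436499/714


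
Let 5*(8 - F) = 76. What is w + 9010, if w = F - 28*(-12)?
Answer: 46694/5 ≈ 9338.8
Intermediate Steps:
F = -36/5 (F = 8 - ⅕*76 = 8 - 76/5 = -36/5 ≈ -7.2000)
w = 1644/5 (w = -36/5 - 28*(-12) = -36/5 + 336 = 1644/5 ≈ 328.80)
w + 9010 = 1644/5 + 9010 = 46694/5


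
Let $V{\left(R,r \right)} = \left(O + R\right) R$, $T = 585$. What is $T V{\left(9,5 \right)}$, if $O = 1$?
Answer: $52650$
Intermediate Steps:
$V{\left(R,r \right)} = R \left(1 + R\right)$ ($V{\left(R,r \right)} = \left(1 + R\right) R = R \left(1 + R\right)$)
$T V{\left(9,5 \right)} = 585 \cdot 9 \left(1 + 9\right) = 585 \cdot 9 \cdot 10 = 585 \cdot 90 = 52650$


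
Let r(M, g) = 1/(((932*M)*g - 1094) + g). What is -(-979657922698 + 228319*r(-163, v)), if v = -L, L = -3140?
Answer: 467310734391501003731/477014194 ≈ 9.7966e+11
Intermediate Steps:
v = 3140 (v = -1*(-3140) = 3140)
r(M, g) = 1/(-1094 + g + 932*M*g) (r(M, g) = 1/((932*M*g - 1094) + g) = 1/((-1094 + 932*M*g) + g) = 1/(-1094 + g + 932*M*g))
-(-979657922698 + 228319*r(-163, v)) = -(-979657922698 + 228319/(-1094 + 3140 + 932*(-163)*3140)) = -(-979657922698 + 228319/(-1094 + 3140 - 477016240)) = -228319/(1/(1/(-477014194) - 4290742)) = -228319/(1/(-1/477014194 - 4290742)) = -228319/(1/(-2046744836791949/477014194)) = -228319/(-477014194/2046744836791949) = -228319*(-2046744836791949/477014194) = 467310734391501003731/477014194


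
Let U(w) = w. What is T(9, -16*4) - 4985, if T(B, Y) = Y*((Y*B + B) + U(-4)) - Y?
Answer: 31623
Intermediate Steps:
T(B, Y) = -Y + Y*(-4 + B + B*Y) (T(B, Y) = Y*((Y*B + B) - 4) - Y = Y*((B*Y + B) - 4) - Y = Y*((B + B*Y) - 4) - Y = Y*(-4 + B + B*Y) - Y = -Y + Y*(-4 + B + B*Y))
T(9, -16*4) - 4985 = (-16*4)*(-5 + 9 + 9*(-16*4)) - 4985 = -64*(-5 + 9 + 9*(-64)) - 4985 = -64*(-5 + 9 - 576) - 4985 = -64*(-572) - 4985 = 36608 - 4985 = 31623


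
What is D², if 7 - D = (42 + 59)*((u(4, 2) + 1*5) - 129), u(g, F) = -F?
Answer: 162129289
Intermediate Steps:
D = 12733 (D = 7 - (42 + 59)*((-1*2 + 1*5) - 129) = 7 - 101*((-2 + 5) - 129) = 7 - 101*(3 - 129) = 7 - 101*(-126) = 7 - 1*(-12726) = 7 + 12726 = 12733)
D² = 12733² = 162129289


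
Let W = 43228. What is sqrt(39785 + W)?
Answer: sqrt(83013) ≈ 288.12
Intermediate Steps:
sqrt(39785 + W) = sqrt(39785 + 43228) = sqrt(83013)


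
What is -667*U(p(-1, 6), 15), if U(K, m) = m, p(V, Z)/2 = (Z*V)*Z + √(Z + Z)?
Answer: -10005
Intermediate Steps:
p(V, Z) = 2*V*Z² + 2*√2*√Z (p(V, Z) = 2*((Z*V)*Z + √(Z + Z)) = 2*((V*Z)*Z + √(2*Z)) = 2*(V*Z² + √2*√Z) = 2*V*Z² + 2*√2*√Z)
-667*U(p(-1, 6), 15) = -667*15 = -10005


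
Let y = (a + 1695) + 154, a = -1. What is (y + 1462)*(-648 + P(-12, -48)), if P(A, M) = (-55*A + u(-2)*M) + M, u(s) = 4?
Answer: -754680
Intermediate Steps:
y = 1848 (y = (-1 + 1695) + 154 = 1694 + 154 = 1848)
P(A, M) = -55*A + 5*M (P(A, M) = (-55*A + 4*M) + M = -55*A + 5*M)
(y + 1462)*(-648 + P(-12, -48)) = (1848 + 1462)*(-648 + (-55*(-12) + 5*(-48))) = 3310*(-648 + (660 - 240)) = 3310*(-648 + 420) = 3310*(-228) = -754680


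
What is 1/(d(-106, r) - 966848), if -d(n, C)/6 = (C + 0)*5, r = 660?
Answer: -1/986648 ≈ -1.0135e-6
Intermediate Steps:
d(n, C) = -30*C (d(n, C) = -6*(C + 0)*5 = -6*C*5 = -30*C)
1/(d(-106, r) - 966848) = 1/(-30*660 - 966848) = 1/(-19800 - 966848) = 1/(-986648) = -1/986648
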